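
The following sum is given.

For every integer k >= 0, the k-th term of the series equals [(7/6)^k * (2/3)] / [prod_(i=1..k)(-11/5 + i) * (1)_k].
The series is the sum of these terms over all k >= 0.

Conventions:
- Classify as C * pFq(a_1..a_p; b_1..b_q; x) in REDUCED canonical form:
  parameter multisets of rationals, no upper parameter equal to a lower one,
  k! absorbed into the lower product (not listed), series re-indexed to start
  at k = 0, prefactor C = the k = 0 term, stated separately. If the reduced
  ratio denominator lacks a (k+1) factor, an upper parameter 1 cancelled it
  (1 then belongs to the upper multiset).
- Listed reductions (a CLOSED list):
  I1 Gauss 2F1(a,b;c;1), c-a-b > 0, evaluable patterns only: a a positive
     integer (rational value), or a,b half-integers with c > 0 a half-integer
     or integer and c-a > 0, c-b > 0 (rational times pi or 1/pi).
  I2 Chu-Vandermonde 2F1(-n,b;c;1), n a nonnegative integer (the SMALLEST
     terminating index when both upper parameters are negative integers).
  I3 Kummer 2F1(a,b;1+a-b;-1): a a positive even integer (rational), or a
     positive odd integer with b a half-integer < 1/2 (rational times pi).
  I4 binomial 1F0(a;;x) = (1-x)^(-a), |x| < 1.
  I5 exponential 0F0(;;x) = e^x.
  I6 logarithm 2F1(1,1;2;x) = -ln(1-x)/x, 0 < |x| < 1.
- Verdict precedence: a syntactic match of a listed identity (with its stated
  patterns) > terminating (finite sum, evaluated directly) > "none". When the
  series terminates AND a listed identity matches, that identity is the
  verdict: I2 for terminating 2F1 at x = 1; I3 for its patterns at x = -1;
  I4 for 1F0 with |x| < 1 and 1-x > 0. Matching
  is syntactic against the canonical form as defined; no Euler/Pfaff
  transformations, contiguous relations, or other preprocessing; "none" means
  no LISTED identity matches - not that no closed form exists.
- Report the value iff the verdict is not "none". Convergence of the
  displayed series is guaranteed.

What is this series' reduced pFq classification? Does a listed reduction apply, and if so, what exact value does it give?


At argument 7/6: a 0F1 with upper {-}, lower {-6/5}, scaled by C = 2/3. Verdict: none - this 0F1 at x = 7/6 matches no listed pattern, and upper {-} holds no stopper.

Structural cue: t_0 = 2/3 here, and (1)_k (C = 2/3) is k! itself.
Term ratio: r(k) = (7/6) * 1 / [(k-6/5) (k+1)] ; factor over Q: parameters, x = (7/6), and C = 2/3.


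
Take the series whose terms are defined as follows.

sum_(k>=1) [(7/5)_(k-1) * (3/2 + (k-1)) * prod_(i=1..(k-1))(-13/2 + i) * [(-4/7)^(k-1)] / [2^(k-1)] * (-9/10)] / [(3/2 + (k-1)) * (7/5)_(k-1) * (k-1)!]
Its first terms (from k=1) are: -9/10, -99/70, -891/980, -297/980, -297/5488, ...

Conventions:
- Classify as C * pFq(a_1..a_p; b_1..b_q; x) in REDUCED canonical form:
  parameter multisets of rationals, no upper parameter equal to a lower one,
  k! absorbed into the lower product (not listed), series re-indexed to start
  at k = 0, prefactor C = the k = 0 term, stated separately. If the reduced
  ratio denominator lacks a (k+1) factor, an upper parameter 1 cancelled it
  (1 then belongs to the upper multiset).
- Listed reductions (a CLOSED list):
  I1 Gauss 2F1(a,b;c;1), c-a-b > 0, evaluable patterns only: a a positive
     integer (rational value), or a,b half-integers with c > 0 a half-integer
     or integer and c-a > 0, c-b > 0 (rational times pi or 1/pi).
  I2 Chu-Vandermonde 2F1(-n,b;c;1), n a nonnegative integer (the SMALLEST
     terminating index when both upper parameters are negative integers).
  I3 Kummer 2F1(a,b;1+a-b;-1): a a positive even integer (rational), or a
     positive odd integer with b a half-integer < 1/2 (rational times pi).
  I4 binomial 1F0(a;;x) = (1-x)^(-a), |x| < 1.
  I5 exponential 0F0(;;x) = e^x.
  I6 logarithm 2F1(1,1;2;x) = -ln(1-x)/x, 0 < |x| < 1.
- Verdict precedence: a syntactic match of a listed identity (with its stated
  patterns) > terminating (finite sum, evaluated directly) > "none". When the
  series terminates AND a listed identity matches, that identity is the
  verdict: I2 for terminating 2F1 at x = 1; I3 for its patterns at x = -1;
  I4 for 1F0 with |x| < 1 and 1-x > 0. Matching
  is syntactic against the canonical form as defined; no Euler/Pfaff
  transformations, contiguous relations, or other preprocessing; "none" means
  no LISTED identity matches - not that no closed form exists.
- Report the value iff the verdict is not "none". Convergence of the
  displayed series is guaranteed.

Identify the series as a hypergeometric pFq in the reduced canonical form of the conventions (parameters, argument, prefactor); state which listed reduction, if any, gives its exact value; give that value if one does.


Prefactor -9/10, argument -2/7: 1F0 with upper {-11/2} over lower {-}. Verdict at x = -2/7: the I4 binomial reduction matches (the 1F0 binomial series: exponent 11/2, x = -2/7). Hence: (-9/10) * (9/7)^(11/2).

Structural cue: with t_0 = -9/10, the parameter 7/5 appears in both the upper and lower lists and cancels (alongside the other common factor).
Adjacent-term ratio: r(k) = (-2/7) * (k-11/2) / [(k+1)] - poly over poly, x = (-2/7) from leading terms; C = -9/10 at k = 0.


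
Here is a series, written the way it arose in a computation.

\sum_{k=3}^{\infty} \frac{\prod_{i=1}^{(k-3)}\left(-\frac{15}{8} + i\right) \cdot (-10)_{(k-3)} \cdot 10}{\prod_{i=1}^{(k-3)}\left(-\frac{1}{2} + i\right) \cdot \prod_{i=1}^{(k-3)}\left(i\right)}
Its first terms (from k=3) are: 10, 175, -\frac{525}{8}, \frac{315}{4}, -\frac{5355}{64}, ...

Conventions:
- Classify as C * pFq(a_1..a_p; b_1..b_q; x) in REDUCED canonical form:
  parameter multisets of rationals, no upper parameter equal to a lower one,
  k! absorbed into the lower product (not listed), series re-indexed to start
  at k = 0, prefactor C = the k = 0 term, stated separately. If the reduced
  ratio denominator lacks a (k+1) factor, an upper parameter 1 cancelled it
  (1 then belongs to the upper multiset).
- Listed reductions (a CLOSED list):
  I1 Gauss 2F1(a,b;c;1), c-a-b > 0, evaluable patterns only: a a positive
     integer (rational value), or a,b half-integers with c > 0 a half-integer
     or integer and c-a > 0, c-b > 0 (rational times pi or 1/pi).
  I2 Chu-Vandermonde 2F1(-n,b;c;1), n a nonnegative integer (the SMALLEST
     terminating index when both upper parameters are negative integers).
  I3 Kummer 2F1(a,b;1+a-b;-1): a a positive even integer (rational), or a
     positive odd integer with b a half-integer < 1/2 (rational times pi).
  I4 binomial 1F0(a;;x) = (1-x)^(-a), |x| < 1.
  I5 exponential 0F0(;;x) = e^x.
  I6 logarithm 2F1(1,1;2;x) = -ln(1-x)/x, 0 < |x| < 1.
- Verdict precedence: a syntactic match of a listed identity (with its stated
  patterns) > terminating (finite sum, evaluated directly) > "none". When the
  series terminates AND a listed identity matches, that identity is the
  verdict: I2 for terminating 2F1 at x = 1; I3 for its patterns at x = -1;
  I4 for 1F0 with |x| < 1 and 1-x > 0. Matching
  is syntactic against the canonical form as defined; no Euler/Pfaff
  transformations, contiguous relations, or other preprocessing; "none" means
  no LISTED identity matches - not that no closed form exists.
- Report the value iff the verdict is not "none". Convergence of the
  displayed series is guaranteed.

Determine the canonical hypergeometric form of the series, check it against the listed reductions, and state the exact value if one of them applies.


Classification (C = 10): 2F1 with upper {-10, -\frac{7}{8}}, lower {\frac{1}{2}}, argument x = 1. Verdict: Vandermonde's identity (I2) applies (terminating 2F1 at x = 1 with n = 10, b = -7/8, c = \frac{1}{2}). Its exact value is \frac{1058119275}{6815744}.

Key step: with t_0 = 10, the running product (C = 10, x = 1) telescopes to a rising factorial.
Step ratio: r(k) = 1 * (k-10) (k-\frac{7}{8}) / [(k+\frac{1}{2}) (k+1)] ; factor over Q: parameters, x = 1, and C = 10.


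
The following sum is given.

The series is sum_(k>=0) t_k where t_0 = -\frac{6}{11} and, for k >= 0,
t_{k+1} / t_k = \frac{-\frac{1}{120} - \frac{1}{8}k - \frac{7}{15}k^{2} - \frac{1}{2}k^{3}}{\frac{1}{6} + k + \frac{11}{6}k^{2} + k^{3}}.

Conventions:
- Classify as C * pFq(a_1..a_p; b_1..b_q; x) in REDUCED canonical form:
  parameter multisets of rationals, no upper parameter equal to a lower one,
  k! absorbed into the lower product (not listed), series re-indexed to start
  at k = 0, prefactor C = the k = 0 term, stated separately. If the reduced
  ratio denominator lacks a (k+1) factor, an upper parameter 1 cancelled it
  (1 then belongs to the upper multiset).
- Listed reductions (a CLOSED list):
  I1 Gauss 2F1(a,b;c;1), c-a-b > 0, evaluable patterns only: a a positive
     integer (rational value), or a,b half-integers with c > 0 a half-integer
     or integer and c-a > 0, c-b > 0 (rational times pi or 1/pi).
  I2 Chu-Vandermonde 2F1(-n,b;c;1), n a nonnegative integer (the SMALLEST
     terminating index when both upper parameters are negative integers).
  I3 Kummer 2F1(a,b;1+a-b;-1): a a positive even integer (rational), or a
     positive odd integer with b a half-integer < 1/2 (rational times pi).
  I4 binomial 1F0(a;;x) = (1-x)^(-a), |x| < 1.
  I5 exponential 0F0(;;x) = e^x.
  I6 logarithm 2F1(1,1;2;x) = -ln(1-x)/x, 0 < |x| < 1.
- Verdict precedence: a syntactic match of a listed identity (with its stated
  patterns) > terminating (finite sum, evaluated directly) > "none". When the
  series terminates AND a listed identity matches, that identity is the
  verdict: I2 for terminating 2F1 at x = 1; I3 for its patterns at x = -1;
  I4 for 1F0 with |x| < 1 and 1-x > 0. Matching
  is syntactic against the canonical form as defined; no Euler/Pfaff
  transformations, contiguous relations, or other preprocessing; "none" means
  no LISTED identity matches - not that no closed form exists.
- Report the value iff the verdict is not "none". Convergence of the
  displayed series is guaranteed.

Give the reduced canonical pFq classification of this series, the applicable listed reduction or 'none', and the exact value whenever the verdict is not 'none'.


With C = -\frac{6}{11}: the canonical form is 1F0(\frac{1}{10}; -; -\frac{1}{2}). Verdict: the binomial series (I4) fires (the 1F0 binomial series: exponent -1/10, x = -\frac{1}{2}). Exact value: \left(-\frac{6}{11}\right) \cdot \left(\frac{3}{2}\right)^{-\frac{1}{10}}.

Key observation: from the first term -\frac{6}{11}: the parameter 1/3 appears in both the upper and lower lists and cancels (alongside the other common factor).
Adjacent-term ratio: r(k) = -\frac{1}{2} * (k+\frac{1}{10}) / [(k+1)] - rational in k. x = -\frac{1}{2}; t_0 = -\frac{6}{11}; negate the roots.


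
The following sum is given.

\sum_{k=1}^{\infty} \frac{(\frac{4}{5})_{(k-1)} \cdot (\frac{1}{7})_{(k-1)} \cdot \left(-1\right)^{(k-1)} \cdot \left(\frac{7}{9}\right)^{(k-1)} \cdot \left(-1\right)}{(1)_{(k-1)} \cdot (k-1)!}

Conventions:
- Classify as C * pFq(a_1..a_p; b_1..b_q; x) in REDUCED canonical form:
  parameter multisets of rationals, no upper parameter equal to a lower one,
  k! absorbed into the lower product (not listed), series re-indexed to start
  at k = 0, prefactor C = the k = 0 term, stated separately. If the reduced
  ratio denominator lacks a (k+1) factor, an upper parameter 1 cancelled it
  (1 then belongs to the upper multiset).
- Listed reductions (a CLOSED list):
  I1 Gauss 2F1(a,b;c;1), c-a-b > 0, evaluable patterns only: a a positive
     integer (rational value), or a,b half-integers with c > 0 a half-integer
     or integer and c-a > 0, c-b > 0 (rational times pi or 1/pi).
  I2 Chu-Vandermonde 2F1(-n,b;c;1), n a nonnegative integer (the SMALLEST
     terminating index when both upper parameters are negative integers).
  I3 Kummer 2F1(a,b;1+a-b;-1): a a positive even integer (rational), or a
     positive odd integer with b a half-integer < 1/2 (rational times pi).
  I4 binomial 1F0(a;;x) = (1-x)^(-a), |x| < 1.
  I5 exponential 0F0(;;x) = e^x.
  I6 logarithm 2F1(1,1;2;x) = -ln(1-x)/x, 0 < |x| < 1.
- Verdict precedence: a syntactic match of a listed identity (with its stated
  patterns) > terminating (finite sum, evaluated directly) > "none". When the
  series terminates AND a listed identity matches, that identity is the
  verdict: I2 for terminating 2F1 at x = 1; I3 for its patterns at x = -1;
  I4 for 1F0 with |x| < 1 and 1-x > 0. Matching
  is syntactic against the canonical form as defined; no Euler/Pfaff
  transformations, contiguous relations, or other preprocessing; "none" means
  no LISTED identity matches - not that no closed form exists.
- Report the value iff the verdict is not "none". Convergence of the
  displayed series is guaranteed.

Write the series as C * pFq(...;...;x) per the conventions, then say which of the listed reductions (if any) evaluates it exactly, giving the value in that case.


With C = -1: the canonical form is 2F1(\frac{1}{7}, \frac{4}{5}; 1; -\frac{7}{9}). Verdict: none - this 2F1 at x = -\frac{7}{9} matches no listed pattern, and upper {\frac{1}{7}, \frac{4}{5}} holds no stopper.

First insight: with t_0 = -1, the (-1)^k factor (prefactor -1) folds into the argument's sign.
Consecutive-term ratio: r(k) = -\frac{7}{9} * (k+\frac{1}{7}) (k+\frac{4}{5}) / [(k+1) (k+1)] - rational; roots negated = parameters, x = -\frac{7}{9}, C = -1.


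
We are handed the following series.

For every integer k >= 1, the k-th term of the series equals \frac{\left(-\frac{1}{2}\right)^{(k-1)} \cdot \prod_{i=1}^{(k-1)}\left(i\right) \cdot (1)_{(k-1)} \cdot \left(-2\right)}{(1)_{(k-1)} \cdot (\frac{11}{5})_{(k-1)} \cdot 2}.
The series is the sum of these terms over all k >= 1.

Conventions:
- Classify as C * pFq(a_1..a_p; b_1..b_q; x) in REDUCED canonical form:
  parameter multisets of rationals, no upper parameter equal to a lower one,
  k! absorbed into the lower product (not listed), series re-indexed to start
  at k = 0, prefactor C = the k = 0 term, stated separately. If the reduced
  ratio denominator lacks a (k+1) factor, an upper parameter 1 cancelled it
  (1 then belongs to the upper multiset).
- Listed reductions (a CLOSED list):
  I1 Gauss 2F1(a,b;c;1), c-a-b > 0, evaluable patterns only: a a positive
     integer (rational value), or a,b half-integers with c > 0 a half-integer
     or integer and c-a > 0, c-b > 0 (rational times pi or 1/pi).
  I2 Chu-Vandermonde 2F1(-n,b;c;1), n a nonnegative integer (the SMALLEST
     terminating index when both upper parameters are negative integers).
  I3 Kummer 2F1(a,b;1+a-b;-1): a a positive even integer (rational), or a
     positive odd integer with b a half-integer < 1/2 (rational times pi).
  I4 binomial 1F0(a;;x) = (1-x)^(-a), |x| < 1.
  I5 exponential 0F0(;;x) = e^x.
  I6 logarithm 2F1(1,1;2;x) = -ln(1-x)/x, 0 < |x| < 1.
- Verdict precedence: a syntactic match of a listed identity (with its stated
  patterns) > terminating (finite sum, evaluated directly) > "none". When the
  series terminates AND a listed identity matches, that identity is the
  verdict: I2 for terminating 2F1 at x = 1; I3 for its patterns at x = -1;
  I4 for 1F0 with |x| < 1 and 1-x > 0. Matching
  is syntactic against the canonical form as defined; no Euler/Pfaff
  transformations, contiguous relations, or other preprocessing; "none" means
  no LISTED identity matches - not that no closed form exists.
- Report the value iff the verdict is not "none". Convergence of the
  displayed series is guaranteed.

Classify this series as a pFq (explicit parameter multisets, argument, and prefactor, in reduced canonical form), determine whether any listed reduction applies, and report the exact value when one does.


Prefactor -1, argument -\frac{1}{2}: 2F1 with upper {1, 1} over lower {\frac{11}{5}}. Verdict: none - this 2F1 at x = -\frac{1}{2} matches no listed pattern, and upper {1, 1} holds no stopper.

Structural cue: x = -\frac{1}{2} and (1)_k (C = -1, x = -1/2) is k! itself.
Step ratio: r(k) = -\frac{1}{2} * (k+1) (k+1) / [(k+\frac{11}{5}) (k+1)] - poly over poly, x = -\frac{1}{2} from leading terms; C = -1 at k = 0.


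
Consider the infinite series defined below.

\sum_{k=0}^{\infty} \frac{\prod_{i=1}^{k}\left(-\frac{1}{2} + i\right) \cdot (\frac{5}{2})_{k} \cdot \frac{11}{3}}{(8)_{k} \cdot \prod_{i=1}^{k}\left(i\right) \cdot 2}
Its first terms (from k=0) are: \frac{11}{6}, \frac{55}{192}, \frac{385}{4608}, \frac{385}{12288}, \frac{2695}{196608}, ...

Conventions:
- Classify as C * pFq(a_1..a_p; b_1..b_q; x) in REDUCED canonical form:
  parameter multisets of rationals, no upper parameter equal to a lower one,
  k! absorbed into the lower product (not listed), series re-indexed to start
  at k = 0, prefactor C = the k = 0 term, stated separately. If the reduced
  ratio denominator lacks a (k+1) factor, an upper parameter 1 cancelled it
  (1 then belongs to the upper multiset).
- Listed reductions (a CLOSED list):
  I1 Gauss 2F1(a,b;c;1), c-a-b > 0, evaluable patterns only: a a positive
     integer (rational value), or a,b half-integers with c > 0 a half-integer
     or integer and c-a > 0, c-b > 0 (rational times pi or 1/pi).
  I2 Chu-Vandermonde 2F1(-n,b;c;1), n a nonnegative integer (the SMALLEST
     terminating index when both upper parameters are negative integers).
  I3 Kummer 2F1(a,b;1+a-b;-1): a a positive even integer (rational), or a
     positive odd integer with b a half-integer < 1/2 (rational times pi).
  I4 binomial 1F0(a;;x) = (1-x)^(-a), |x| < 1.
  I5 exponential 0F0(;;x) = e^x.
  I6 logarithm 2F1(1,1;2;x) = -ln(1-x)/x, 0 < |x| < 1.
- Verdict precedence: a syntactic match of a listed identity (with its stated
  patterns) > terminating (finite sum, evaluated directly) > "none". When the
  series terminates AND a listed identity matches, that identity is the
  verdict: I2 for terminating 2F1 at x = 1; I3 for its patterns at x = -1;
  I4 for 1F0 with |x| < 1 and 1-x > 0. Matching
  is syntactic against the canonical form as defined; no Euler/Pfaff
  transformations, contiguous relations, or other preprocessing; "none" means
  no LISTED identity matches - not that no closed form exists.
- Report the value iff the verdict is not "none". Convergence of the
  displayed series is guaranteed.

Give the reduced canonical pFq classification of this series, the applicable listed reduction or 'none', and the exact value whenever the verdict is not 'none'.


Canonical form: C = \frac{11}{6} times 2F1 with upper {\frac{1}{2}, \frac{5}{2}}, lower {8}, x = 1. Verdict (x = 1): Gauss (I1, half-integer pattern) applies (x = 1; upper {\frac{1}{2}, \frac{5}{2}} half-integers, c = 8 in the evaluable pattern). Value: \frac{262144}{36855} / \pi.

Structural cue: from the first term \frac{11}{6}: the running product (prefactor 11/6) telescopes to a rising factorial.
Consecutive-term ratio: r(k) = 1 * (k+\frac{1}{2}) (k+\frac{5}{2}) / [(k+8) (k+1)] - rational; roots negated = parameters, x = 1, C = \frac{11}{6}.


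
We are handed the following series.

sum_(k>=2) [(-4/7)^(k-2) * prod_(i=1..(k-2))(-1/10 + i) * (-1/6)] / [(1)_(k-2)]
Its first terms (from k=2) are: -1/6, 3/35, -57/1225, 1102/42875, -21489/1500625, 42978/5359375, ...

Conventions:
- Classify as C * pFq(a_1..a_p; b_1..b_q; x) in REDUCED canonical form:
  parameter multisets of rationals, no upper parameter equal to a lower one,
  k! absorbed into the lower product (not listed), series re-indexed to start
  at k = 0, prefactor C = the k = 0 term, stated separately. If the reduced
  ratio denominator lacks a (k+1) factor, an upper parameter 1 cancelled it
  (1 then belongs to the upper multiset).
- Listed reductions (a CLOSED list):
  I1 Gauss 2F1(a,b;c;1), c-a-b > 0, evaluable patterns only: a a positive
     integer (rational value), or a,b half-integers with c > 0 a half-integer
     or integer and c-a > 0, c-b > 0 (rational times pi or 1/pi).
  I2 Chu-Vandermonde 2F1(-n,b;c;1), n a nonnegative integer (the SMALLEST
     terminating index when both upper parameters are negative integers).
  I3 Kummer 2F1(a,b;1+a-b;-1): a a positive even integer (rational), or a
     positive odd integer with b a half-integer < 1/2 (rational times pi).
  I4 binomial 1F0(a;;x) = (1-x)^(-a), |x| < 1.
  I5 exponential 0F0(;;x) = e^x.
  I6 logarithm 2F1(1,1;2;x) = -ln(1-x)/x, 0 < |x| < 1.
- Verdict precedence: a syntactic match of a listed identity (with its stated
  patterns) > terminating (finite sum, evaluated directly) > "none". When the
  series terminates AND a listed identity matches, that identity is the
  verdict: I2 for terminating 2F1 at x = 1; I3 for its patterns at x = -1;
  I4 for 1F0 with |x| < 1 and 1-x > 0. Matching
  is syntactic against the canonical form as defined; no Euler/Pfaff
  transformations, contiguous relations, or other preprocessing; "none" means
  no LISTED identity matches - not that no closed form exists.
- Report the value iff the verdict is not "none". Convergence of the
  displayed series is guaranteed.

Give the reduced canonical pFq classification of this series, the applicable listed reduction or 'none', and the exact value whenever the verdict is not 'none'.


With C = -1/6: the canonical form is 1F0(9/10; -; -4/7). Verdict: the I4 binomial reduction applies (the 1F0 binomial series: exponent -9/10, x = -4/7). Its exact value is (-1/6) * (11/7)^(-9/10).

Key step: x = (-4/7) and (1)_k (C = -1/6, x = -4/7) is k! itself.
Consecutive-term ratio: r(k) = (-4/7) * (k+9/10) / [(k+1)] - rational in k. x = (-4/7); t_0 = -1/6; negate the roots.


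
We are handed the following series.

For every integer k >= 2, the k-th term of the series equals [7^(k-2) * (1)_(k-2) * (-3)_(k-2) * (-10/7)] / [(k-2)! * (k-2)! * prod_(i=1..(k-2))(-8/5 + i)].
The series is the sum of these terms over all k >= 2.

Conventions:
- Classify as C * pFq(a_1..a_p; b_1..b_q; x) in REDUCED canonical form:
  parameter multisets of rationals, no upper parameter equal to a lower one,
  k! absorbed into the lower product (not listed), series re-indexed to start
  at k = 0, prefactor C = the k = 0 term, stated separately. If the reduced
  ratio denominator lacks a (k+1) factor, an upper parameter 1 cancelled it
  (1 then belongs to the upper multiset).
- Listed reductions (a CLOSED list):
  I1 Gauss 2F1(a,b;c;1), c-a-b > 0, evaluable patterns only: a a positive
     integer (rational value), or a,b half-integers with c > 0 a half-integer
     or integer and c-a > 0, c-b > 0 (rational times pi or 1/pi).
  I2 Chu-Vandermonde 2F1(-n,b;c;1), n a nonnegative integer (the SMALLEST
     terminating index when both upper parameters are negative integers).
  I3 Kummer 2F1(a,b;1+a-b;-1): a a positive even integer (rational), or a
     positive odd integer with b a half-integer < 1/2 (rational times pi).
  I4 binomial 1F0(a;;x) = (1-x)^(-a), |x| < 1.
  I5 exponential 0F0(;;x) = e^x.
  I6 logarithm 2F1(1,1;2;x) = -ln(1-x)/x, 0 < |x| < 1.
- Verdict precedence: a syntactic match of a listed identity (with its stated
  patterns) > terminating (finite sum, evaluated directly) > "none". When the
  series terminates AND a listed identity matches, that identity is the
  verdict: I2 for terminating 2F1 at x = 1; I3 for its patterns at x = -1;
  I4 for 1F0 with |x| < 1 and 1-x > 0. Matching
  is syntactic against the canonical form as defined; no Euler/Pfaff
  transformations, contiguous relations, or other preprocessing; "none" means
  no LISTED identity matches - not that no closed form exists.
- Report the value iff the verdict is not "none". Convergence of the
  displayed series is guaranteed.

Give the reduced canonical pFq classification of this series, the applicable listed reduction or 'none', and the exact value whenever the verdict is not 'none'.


Reduced: x = 7, 1F1, upper = {-3}, lower = {-3/5}, C = -10/7. Verdict: terminating (-3 upstairs). 4 nonzero terms in all; added directly. Hence: -13330/21.

The tell: t_0 = -10/7 here, and the parameter 1 appears in both the upper and lower lists and cancels.
Ratio: r(k) = 7 * (k-3) / [(k-3/5) (k+1)] - poly over poly, x = 7 from leading terms; C = -10/7 at k = 0.


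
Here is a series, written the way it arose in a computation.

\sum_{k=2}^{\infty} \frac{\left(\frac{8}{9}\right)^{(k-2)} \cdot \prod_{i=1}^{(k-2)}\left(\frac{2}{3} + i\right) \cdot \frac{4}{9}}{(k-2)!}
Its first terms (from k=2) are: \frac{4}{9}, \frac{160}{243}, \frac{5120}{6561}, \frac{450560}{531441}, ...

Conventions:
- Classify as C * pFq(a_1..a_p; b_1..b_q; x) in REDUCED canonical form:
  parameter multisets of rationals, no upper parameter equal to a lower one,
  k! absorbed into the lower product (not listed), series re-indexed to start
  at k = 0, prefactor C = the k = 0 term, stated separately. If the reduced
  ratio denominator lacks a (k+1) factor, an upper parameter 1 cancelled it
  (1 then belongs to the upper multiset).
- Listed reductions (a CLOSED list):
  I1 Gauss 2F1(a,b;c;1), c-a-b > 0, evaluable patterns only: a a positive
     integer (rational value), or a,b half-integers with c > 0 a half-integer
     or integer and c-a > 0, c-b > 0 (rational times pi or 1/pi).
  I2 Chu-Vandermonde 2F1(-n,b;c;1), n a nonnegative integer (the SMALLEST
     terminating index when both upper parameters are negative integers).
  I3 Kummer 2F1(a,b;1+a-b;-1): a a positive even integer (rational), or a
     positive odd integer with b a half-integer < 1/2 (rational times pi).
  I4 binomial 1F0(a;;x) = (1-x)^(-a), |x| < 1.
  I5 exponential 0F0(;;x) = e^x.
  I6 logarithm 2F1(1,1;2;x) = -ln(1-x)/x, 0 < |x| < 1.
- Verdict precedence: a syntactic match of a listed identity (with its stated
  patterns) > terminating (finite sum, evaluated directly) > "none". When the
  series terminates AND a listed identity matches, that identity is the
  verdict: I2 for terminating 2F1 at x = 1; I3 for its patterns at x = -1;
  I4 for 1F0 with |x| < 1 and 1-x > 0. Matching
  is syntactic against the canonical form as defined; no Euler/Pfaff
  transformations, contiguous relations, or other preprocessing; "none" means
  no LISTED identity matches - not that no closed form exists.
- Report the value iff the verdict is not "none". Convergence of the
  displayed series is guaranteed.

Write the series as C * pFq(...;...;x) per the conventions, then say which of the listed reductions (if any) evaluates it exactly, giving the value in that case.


Reduced: x = \frac{8}{9}, 1F0, upper = {\frac{5}{3}}, lower = {-}, C = \frac{4}{9}. Verdict: this is binomial (I4) (the 1F0 binomial series: exponent -5/3, x = \frac{8}{9}). Its exact value is \frac{4}{9} \cdot \left(\frac{1}{9}\right)^{-\frac{5}{3}}.

Structural cue: from the first term \frac{4}{9}: the running product (C = 4/9, x = 8/9) telescopes to a rising factorial.
Step ratio: r(k) = \frac{8}{9} * (k+\frac{5}{3}) / [(k+1)] - rational in k. x = \frac{8}{9}; t_0 = \frac{4}{9}; negate the roots.


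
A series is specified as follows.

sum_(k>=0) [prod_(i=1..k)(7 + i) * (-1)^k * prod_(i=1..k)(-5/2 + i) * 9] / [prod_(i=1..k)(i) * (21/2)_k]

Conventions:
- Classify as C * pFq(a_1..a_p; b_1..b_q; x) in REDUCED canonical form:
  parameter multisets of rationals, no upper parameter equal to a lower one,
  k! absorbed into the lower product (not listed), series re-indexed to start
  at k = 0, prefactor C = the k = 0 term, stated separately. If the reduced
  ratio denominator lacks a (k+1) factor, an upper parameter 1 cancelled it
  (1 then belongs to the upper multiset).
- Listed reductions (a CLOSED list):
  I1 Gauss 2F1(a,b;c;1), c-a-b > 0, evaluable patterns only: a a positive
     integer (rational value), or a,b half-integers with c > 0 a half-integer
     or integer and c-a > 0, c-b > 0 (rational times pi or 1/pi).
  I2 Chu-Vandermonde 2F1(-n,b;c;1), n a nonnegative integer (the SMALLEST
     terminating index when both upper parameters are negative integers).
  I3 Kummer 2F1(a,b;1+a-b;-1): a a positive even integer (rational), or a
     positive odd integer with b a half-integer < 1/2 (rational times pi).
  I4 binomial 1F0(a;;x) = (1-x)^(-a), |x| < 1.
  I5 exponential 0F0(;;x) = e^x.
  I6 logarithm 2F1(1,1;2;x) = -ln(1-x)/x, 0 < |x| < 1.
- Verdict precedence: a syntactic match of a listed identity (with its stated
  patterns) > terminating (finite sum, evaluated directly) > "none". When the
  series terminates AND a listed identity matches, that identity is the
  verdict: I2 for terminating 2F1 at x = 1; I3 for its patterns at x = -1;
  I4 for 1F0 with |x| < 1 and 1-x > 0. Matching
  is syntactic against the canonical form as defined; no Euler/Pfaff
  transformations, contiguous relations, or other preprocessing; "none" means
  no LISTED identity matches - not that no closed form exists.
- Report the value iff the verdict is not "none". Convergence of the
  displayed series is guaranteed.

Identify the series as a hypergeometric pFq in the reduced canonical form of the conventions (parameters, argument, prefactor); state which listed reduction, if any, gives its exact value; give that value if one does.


Reduced: x = -1, 2F1, upper = {-3/2, 8}, lower = {21/2}, C = 9. Verdict: Kummer's theorem (I3) applies (x = -1; c = 21/2 equals 1+a-b for upper {-3/2, 8}: listed pattern). Value: 37791/1792.

First insight: with t_0 = 9, the running product (C = 9, x = -1) telescopes to a rising factorial.
Term ratio: r(k) = (-1) * (k-3/2) (k+8) / [(k+21/2) (k+1)] - poly over poly, x = (-1) from leading terms; C = 9 at k = 0.


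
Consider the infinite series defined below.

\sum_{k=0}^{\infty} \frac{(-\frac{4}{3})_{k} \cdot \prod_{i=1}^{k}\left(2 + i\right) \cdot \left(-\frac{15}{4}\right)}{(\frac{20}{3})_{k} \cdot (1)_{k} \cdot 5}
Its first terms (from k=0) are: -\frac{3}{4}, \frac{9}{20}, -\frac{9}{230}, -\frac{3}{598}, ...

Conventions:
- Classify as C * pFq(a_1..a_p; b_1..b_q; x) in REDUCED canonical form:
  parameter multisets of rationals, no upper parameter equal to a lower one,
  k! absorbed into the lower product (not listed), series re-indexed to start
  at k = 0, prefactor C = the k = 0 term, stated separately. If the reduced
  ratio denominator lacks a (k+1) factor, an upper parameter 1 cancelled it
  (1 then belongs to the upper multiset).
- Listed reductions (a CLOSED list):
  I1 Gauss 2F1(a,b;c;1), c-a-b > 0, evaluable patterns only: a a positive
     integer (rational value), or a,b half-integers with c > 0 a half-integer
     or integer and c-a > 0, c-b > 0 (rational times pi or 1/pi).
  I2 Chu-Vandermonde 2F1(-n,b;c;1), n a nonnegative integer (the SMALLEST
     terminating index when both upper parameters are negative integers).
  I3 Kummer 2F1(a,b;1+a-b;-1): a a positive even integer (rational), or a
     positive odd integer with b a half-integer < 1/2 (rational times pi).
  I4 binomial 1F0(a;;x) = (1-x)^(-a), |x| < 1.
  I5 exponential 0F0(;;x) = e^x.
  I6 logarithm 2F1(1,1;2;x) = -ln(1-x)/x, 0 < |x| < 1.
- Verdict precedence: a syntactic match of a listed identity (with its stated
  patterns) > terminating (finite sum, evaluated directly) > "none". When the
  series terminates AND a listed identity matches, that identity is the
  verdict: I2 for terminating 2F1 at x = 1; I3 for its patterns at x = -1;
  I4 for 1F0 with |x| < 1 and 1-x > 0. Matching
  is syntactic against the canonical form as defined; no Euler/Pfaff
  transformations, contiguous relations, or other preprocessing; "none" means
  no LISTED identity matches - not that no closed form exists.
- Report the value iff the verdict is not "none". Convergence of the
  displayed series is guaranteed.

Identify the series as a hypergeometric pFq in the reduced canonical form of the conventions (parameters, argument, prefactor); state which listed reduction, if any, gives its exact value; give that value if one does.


The tell: from the first term -\frac{3}{4}: the constant factors (C = -3/4, x = 1) combine into one prefactor.
Consecutive-term ratio: r(k) = 1 * (k-\frac{4}{3}) (k+3) / [(k+\frac{20}{3}) (k+1)] - rational in k, leading ratio 1; with t_0 = -\frac{3}{4}, classification follows.

With C = -\frac{3}{4}: the canonical form is 2F1(-\frac{4}{3}, 3; \frac{20}{3}; 1). Verdict: this is Gauss (I1, integer-parameter pattern) (x = 1: the Gamma ratio telescopes since c-a-b = 5 > 0 and a = 3 in Z>0). Hence: -\frac{187}{540}.


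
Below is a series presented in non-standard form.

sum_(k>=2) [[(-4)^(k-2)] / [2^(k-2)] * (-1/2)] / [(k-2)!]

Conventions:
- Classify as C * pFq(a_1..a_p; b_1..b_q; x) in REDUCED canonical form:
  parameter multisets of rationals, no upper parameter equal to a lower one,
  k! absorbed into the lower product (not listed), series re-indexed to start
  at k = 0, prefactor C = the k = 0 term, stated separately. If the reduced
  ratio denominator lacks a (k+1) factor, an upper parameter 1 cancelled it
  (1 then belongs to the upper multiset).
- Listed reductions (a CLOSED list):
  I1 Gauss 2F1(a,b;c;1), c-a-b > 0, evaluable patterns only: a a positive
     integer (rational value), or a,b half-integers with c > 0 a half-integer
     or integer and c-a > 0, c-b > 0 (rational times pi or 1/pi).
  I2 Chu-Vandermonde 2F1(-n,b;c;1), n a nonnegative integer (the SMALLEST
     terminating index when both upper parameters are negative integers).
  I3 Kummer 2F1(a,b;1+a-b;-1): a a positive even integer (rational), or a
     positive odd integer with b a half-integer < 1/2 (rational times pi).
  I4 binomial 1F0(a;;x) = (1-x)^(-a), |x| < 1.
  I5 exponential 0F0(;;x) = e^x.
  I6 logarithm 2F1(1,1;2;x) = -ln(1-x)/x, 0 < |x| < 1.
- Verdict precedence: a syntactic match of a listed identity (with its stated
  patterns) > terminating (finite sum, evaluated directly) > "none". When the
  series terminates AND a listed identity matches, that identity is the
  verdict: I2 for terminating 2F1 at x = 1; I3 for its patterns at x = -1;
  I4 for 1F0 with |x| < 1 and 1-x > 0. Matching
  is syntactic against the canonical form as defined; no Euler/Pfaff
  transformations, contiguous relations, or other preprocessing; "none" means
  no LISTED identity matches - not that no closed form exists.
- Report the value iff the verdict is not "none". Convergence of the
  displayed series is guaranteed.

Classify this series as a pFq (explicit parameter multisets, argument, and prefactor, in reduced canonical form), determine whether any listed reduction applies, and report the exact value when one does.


Prefactor -1/2, argument -2: 0F0 with upper {-} over lower {-}. Verdict: exponential (I5) applies (the 0F0 exponential series at x = -2). Its exact value is (-1/2) * e^(-2).

Key observation: x = (-2) and the two k-th powers (C = -1/2, x = -2) combine into one argument.
Consecutive-term ratio: r(k) = (-2) * 1 / [(k+1)] - rational in k. x = (-2); t_0 = -1/2; negate the roots.


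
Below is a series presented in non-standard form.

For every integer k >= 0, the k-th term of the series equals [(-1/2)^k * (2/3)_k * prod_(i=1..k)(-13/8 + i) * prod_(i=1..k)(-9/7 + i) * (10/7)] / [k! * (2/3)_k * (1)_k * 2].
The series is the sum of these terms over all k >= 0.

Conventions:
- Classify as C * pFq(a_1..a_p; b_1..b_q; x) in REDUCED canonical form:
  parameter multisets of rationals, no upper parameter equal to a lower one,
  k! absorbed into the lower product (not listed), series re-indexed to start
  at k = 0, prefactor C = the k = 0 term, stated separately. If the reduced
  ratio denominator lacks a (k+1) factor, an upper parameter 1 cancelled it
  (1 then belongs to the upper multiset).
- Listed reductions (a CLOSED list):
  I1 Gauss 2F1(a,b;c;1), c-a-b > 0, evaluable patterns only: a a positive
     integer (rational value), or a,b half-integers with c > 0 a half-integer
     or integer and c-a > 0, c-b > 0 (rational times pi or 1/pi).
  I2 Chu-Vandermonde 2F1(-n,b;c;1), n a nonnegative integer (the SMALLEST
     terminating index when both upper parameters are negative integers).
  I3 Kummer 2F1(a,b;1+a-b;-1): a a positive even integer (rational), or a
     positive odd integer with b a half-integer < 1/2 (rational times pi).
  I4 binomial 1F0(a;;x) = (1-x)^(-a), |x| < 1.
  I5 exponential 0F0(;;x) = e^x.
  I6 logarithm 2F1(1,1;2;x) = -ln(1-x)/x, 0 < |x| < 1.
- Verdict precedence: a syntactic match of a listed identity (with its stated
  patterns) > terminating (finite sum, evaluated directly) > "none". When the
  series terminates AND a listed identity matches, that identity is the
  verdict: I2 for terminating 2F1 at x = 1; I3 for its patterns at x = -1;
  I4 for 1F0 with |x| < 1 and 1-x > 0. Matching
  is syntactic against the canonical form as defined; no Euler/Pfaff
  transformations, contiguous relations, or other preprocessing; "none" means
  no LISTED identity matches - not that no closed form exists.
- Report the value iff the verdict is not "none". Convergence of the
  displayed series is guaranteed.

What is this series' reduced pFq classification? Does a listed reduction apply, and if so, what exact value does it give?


Key step: with t_0 = 5/7, the running product (C = 5/7, x = -1/2) telescopes to a rising factorial.
Ratio: r(k) = (-1/2) * (k-5/8) (k-2/7) / [(k+1) (k+1)] - rational in k, leading ratio (-1/2); with t_0 = 5/7, classification follows.

Classification (C = 5/7): 2F1 with upper {-5/8, -2/7}, lower {1}, argument x = -1/2. Verdict: none. No listed pattern accepts 2F1(-5/8, -2/7; 1; -1/2).


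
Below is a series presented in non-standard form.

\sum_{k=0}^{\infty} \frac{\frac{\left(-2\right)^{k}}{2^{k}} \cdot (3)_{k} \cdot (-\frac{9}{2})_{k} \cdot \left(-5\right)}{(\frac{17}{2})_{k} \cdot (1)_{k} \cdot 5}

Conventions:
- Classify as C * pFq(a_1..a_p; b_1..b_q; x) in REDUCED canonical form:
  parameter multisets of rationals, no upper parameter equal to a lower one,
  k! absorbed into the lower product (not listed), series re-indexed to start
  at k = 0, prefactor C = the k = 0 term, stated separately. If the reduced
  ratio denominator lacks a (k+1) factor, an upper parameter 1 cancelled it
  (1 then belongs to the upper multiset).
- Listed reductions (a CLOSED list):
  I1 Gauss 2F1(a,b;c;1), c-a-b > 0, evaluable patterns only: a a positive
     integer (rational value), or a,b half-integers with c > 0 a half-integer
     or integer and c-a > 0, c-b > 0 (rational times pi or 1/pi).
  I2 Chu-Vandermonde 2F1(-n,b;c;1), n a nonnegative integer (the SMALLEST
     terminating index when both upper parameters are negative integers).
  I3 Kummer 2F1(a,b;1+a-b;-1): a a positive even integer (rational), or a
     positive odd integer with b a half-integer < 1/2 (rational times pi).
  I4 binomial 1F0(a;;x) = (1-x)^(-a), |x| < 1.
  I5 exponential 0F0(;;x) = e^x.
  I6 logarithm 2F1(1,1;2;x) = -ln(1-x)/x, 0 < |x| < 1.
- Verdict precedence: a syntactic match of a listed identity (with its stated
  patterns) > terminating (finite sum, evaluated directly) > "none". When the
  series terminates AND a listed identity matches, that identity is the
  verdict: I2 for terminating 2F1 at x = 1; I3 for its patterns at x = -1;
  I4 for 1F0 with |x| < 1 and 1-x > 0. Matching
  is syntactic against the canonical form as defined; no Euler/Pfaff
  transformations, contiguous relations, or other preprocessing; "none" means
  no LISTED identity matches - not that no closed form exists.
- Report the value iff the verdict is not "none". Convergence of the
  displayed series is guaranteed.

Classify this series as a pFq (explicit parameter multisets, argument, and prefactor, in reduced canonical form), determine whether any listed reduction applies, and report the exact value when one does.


The series (x = -1) is 2F1: upper {-\frac{9}{2}, 3}, lower {\frac{17}{2}}, prefactor -1. Verdict: this is the Kummer evaluation I3 (x = -1; c = \frac{17}{2} equals 1+a-b for upper {-\frac{9}{2}, 3}: listed pattern). Hence: \left(-\frac{45045}{32768}\right) \cdot \pi.

Key observation: t_0 = -1 here, and the two k-th powers (C = -1) combine into one argument.
Term ratio: r(k) = -1 * (k-\frac{9}{2}) (k+3) / [(k+\frac{17}{2}) (k+1)] ; factor over Q: parameters, x = -1, and C = -1.


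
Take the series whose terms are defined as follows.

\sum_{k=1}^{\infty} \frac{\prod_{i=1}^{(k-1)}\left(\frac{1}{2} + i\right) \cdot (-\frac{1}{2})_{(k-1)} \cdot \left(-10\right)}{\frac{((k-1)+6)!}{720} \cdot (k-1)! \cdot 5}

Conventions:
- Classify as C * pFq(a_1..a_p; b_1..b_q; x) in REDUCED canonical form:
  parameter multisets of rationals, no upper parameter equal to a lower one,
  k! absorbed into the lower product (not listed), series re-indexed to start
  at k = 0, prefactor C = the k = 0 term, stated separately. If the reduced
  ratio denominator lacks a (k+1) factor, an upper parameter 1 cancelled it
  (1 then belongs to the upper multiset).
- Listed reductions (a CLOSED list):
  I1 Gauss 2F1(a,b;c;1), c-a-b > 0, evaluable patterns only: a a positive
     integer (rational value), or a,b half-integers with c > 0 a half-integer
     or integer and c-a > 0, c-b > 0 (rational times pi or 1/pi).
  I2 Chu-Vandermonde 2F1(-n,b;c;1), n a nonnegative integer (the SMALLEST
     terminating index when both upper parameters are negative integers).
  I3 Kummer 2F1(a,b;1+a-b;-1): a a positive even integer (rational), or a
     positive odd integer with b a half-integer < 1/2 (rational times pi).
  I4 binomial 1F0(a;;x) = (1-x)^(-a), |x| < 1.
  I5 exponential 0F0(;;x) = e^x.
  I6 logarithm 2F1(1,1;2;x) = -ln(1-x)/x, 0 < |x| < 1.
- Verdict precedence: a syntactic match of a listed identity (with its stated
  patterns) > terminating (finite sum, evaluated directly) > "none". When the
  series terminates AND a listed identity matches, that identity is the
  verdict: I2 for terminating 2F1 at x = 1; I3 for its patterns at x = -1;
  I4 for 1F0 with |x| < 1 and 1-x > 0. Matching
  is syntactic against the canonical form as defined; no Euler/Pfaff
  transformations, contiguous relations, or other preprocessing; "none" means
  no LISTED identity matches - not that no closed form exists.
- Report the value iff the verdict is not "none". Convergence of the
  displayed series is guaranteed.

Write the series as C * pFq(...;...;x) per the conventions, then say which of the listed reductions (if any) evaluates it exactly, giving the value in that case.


Classification (C = -2): 2F1 with upper {-\frac{1}{2}, \frac{3}{2}}, lower {7}, argument x = 1. Verdict: Gauss's theorem I1 (half-integer case) fires (x = 1; upper {-\frac{1}{2}, \frac{3}{2}} half-integers, c = 7 in the evaluable pattern). Sum: \left(-\frac{1048576}{189189}\right) / \pi.

First insight: t_0 = -2 here, and the denominator's factorial ratio (C = -2, x = 1) is a lower Pochhammer.
Adjacent-term ratio: r(k) = 1 * (k-\frac{1}{2}) (k+\frac{3}{2}) / [(k+7) (k+1)] - rational in k, leading ratio 1; with t_0 = -2, classification follows.
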